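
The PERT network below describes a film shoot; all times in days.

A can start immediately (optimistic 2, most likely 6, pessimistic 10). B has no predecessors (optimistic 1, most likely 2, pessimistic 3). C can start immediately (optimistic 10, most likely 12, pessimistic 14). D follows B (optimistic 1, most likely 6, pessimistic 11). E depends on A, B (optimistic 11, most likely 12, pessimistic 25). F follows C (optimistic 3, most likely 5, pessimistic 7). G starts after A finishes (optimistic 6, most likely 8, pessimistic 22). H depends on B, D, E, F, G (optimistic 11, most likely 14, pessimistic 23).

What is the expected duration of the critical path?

te_A = (2 + 4·6 + 10)/6 = 36/6 = 6
te_B = (1 + 4·2 + 3)/6 = 12/6 = 2
te_C = (10 + 4·12 + 14)/6 = 72/6 = 12
te_D = (1 + 4·6 + 11)/6 = 36/6 = 6
te_E = (11 + 4·12 + 25)/6 = 84/6 = 14
te_F = (3 + 4·5 + 7)/6 = 30/6 = 5
te_G = (6 + 4·8 + 22)/6 = 60/6 = 10
te_H = (11 + 4·14 + 23)/6 = 90/6 = 15

Forward pass:
ES_A = 0; EF_A = 6
ES_B = 0; EF_B = 2
ES_C = 0; EF_C = 12
ES_D = 2; EF_D = 2+6 = 8
ES_E = max(EF_A=6, EF_B=2) = 6; EF_E = 6+14 = 20
ES_F = 12; EF_F = 12+5 = 17
ES_G = 6; EF_G = 6+10 = 16
ES_H = max(EF_B=2, EF_D=8, EF_E=20, EF_F=17, EF_G=16) = 20; EF_H = 20+15 = 35
Expected project duration μ = 35 days. Critical path: A → E → H.

35 days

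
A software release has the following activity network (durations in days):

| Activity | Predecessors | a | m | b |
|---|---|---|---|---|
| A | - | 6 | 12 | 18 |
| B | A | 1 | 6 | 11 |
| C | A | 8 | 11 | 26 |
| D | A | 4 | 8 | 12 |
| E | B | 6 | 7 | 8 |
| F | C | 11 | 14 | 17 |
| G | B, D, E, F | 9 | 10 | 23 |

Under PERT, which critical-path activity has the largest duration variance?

te_A = (6 + 4·12 + 18)/6 = 72/6 = 12; σ²_A = ((18−6)/6)² = 4.000
te_B = (1 + 4·6 + 11)/6 = 36/6 = 6; σ²_B = ((11−1)/6)² = 2.778
te_C = (8 + 4·11 + 26)/6 = 78/6 = 13; σ²_C = ((26−8)/6)² = 9.000
te_D = (4 + 4·8 + 12)/6 = 48/6 = 8; σ²_D = ((12−4)/6)² = 1.778
te_E = (6 + 4·7 + 8)/6 = 42/6 = 7; σ²_E = ((8−6)/6)² = 0.111
te_F = (11 + 4·14 + 17)/6 = 84/6 = 14; σ²_F = ((17−11)/6)² = 1.000
te_G = (9 + 4·10 + 23)/6 = 72/6 = 12; σ²_G = ((23−9)/6)² = 5.444

Forward pass:
ES_A = 0; EF_A = 12
ES_B = 12; EF_B = 12+6 = 18
ES_C = 12; EF_C = 12+13 = 25
ES_D = 12; EF_D = 12+8 = 20
ES_E = 18; EF_E = 18+7 = 25
ES_F = 25; EF_F = 25+14 = 39
ES_G = max(EF_B=18, EF_D=20, EF_E=25, EF_F=39) = 39; EF_G = 39+12 = 51
Expected project duration μ = 51 days. Critical path: A → C → F → G.

Variances on critical path: σ²_A=4.000, σ²_C=9.000, σ²_F=1.000, σ²_G=5.444.
Largest is σ²_C = 9.000.

C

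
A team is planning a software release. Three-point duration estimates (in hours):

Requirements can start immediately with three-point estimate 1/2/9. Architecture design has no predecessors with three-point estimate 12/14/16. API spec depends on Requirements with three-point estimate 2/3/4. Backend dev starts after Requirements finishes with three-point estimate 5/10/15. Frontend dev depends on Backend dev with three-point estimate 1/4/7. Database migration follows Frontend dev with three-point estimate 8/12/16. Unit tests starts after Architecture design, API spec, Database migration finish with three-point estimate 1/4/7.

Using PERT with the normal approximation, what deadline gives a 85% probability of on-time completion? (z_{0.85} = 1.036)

36.0 hours

te_Requirements = (1 + 4·2 + 9)/6 = 18/6 = 3; σ²_Requirements = ((9−1)/6)² = 1.778
te_Architecture design = (12 + 4·14 + 16)/6 = 84/6 = 14; σ²_Architecture design = ((16−12)/6)² = 0.444
te_API spec = (2 + 4·3 + 4)/6 = 18/6 = 3; σ²_API spec = ((4−2)/6)² = 0.111
te_Backend dev = (5 + 4·10 + 15)/6 = 60/6 = 10; σ²_Backend dev = ((15−5)/6)² = 2.778
te_Frontend dev = (1 + 4·4 + 7)/6 = 24/6 = 4; σ²_Frontend dev = ((7−1)/6)² = 1.000
te_Database migration = (8 + 4·12 + 16)/6 = 72/6 = 12; σ²_Database migration = ((16−8)/6)² = 1.778
te_Unit tests = (1 + 4·4 + 7)/6 = 24/6 = 4; σ²_Unit tests = ((7−1)/6)² = 1.000

Forward pass:
ES_Requirements = 0; EF_Requirements = 3
ES_Architecture design = 0; EF_Architecture design = 14
ES_API spec = 3; EF_API spec = 3+3 = 6
ES_Backend dev = 3; EF_Backend dev = 3+10 = 13
ES_Frontend dev = 13; EF_Frontend dev = 13+4 = 17
ES_Database migration = 17; EF_Database migration = 17+12 = 29
ES_Unit tests = max(EF_Architecture design=14, EF_API spec=6, EF_Database migration=29) = 29; EF_Unit tests = 29+4 = 33
Expected project duration μ = 33 hours. Critical path: Requirements → Backend dev → Frontend dev → Database migration → Unit tests.

Variance along critical path = 1.778 + 2.778 + 1.000 + 1.778 + 1.000 = 8.333; σ = 2.887 hours.
D = μ + z·σ = 33 + 1.036·2.887 = 36.0 hours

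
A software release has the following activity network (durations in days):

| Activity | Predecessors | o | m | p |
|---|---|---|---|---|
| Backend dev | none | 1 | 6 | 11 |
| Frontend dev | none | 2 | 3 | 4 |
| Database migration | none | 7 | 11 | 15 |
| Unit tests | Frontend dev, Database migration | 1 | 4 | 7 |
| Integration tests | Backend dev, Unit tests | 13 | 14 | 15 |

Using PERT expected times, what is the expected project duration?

29 days

te_Backend dev = (1 + 4·6 + 11)/6 = 36/6 = 6
te_Frontend dev = (2 + 4·3 + 4)/6 = 18/6 = 3
te_Database migration = (7 + 4·11 + 15)/6 = 66/6 = 11
te_Unit tests = (1 + 4·4 + 7)/6 = 24/6 = 4
te_Integration tests = (13 + 4·14 + 15)/6 = 84/6 = 14

Forward pass:
ES_Backend dev = 0; EF_Backend dev = 6
ES_Frontend dev = 0; EF_Frontend dev = 3
ES_Database migration = 0; EF_Database migration = 11
ES_Unit tests = max(EF_Frontend dev=3, EF_Database migration=11) = 11; EF_Unit tests = 11+4 = 15
ES_Integration tests = max(EF_Backend dev=6, EF_Unit tests=15) = 15; EF_Integration tests = 15+14 = 29
Expected project duration μ = 29 days. Critical path: Database migration → Unit tests → Integration tests.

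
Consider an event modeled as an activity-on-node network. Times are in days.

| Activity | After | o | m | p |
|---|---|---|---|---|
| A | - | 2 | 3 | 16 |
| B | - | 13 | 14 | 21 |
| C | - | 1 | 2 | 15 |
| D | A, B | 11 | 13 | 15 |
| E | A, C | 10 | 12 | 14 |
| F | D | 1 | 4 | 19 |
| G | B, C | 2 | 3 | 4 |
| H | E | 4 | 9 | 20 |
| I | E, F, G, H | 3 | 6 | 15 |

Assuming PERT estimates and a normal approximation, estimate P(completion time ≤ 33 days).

0.020

te_A = (2 + 4·3 + 16)/6 = 30/6 = 5; σ²_A = ((16−2)/6)² = 5.444
te_B = (13 + 4·14 + 21)/6 = 90/6 = 15; σ²_B = ((21−13)/6)² = 1.778
te_C = (1 + 4·2 + 15)/6 = 24/6 = 4; σ²_C = ((15−1)/6)² = 5.444
te_D = (11 + 4·13 + 15)/6 = 78/6 = 13; σ²_D = ((15−11)/6)² = 0.444
te_E = (10 + 4·12 + 14)/6 = 72/6 = 12; σ²_E = ((14−10)/6)² = 0.444
te_F = (1 + 4·4 + 19)/6 = 36/6 = 6; σ²_F = ((19−1)/6)² = 9.000
te_G = (2 + 4·3 + 4)/6 = 18/6 = 3; σ²_G = ((4−2)/6)² = 0.111
te_H = (4 + 4·9 + 20)/6 = 60/6 = 10; σ²_H = ((20−4)/6)² = 7.111
te_I = (3 + 4·6 + 15)/6 = 42/6 = 7; σ²_I = ((15−3)/6)² = 4.000

Forward pass:
ES_A = 0; EF_A = 5
ES_B = 0; EF_B = 15
ES_C = 0; EF_C = 4
ES_D = max(EF_A=5, EF_B=15) = 15; EF_D = 15+13 = 28
ES_E = max(EF_A=5, EF_C=4) = 5; EF_E = 5+12 = 17
ES_F = 28; EF_F = 28+6 = 34
ES_G = max(EF_B=15, EF_C=4) = 15; EF_G = 15+3 = 18
ES_H = 17; EF_H = 17+10 = 27
ES_I = max(EF_E=17, EF_F=34, EF_G=18, EF_H=27) = 34; EF_I = 34+7 = 41
Expected project duration μ = 41 days. Critical path: B → D → F → I.

Variance along critical path = 1.778 + 0.444 + 9.000 + 4.000 = 15.222; σ = √15.222 = 3.902 days.
Z = (33 − 41) / 3.902 = -2.050
P(T ≤ 33) = Φ(-2.050) ≈ 0.020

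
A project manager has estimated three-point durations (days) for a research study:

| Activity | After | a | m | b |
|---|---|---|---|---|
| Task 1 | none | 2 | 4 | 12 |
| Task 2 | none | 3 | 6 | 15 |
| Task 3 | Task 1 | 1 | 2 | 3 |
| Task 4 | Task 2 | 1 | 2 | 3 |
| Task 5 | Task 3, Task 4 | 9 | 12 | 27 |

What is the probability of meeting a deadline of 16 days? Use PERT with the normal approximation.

te_Task 1 = (2 + 4·4 + 12)/6 = 30/6 = 5; σ²_Task 1 = ((12−2)/6)² = 2.778
te_Task 2 = (3 + 4·6 + 15)/6 = 42/6 = 7; σ²_Task 2 = ((15−3)/6)² = 4.000
te_Task 3 = (1 + 4·2 + 3)/6 = 12/6 = 2; σ²_Task 3 = ((3−1)/6)² = 0.111
te_Task 4 = (1 + 4·2 + 3)/6 = 12/6 = 2; σ²_Task 4 = ((3−1)/6)² = 0.111
te_Task 5 = (9 + 4·12 + 27)/6 = 84/6 = 14; σ²_Task 5 = ((27−9)/6)² = 9.000

Forward pass:
ES_Task 1 = 0; EF_Task 1 = 5
ES_Task 2 = 0; EF_Task 2 = 7
ES_Task 3 = 5; EF_Task 3 = 5+2 = 7
ES_Task 4 = 7; EF_Task 4 = 7+2 = 9
ES_Task 5 = max(EF_Task 3=7, EF_Task 4=9) = 9; EF_Task 5 = 9+14 = 23
Expected project duration μ = 23 days. Critical path: Task 2 → Task 4 → Task 5.

Variance along critical path = 4.000 + 0.111 + 9.000 = 13.111; σ = √13.111 = 3.621 days.
Z = (16 − 23) / 3.621 = -1.933
P(T ≤ 16) = Φ(-1.933) ≈ 0.027

0.027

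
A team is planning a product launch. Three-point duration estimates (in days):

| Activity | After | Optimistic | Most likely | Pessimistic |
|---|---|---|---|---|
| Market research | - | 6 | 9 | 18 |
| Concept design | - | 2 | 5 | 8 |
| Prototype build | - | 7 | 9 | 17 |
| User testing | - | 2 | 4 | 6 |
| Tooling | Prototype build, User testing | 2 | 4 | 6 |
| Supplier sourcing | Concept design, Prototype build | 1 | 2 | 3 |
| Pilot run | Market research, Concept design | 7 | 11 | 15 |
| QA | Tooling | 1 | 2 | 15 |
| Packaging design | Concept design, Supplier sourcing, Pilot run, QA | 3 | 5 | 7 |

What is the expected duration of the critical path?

26 days

te_Market research = (6 + 4·9 + 18)/6 = 60/6 = 10
te_Concept design = (2 + 4·5 + 8)/6 = 30/6 = 5
te_Prototype build = (7 + 4·9 + 17)/6 = 60/6 = 10
te_User testing = (2 + 4·4 + 6)/6 = 24/6 = 4
te_Tooling = (2 + 4·4 + 6)/6 = 24/6 = 4
te_Supplier sourcing = (1 + 4·2 + 3)/6 = 12/6 = 2
te_Pilot run = (7 + 4·11 + 15)/6 = 66/6 = 11
te_QA = (1 + 4·2 + 15)/6 = 24/6 = 4
te_Packaging design = (3 + 4·5 + 7)/6 = 30/6 = 5

Forward pass:
ES_Market research = 0; EF_Market research = 10
ES_Concept design = 0; EF_Concept design = 5
ES_Prototype build = 0; EF_Prototype build = 10
ES_User testing = 0; EF_User testing = 4
ES_Tooling = max(EF_Prototype build=10, EF_User testing=4) = 10; EF_Tooling = 10+4 = 14
ES_Supplier sourcing = max(EF_Concept design=5, EF_Prototype build=10) = 10; EF_Supplier sourcing = 10+2 = 12
ES_Pilot run = max(EF_Market research=10, EF_Concept design=5) = 10; EF_Pilot run = 10+11 = 21
ES_QA = 14; EF_QA = 14+4 = 18
ES_Packaging design = max(EF_Concept design=5, EF_Supplier sourcing=12, EF_Pilot run=21, EF_QA=18) = 21; EF_Packaging design = 21+5 = 26
Expected project duration μ = 26 days. Critical path: Market research → Pilot run → Packaging design.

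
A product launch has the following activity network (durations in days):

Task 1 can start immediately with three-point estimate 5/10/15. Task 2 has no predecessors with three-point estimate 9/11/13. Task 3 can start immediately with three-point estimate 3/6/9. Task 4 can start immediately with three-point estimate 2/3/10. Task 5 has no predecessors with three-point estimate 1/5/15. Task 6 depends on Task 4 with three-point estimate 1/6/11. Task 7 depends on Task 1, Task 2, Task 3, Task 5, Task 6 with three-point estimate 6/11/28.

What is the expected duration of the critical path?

te_Task 1 = (5 + 4·10 + 15)/6 = 60/6 = 10
te_Task 2 = (9 + 4·11 + 13)/6 = 66/6 = 11
te_Task 3 = (3 + 4·6 + 9)/6 = 36/6 = 6
te_Task 4 = (2 + 4·3 + 10)/6 = 24/6 = 4
te_Task 5 = (1 + 4·5 + 15)/6 = 36/6 = 6
te_Task 6 = (1 + 4·6 + 11)/6 = 36/6 = 6
te_Task 7 = (6 + 4·11 + 28)/6 = 78/6 = 13

Forward pass:
ES_Task 1 = 0; EF_Task 1 = 10
ES_Task 2 = 0; EF_Task 2 = 11
ES_Task 3 = 0; EF_Task 3 = 6
ES_Task 4 = 0; EF_Task 4 = 4
ES_Task 5 = 0; EF_Task 5 = 6
ES_Task 6 = 4; EF_Task 6 = 4+6 = 10
ES_Task 7 = max(EF_Task 1=10, EF_Task 2=11, EF_Task 3=6, EF_Task 5=6, EF_Task 6=10) = 11; EF_Task 7 = 11+13 = 24
Expected project duration μ = 24 days. Critical path: Task 2 → Task 7.

24 days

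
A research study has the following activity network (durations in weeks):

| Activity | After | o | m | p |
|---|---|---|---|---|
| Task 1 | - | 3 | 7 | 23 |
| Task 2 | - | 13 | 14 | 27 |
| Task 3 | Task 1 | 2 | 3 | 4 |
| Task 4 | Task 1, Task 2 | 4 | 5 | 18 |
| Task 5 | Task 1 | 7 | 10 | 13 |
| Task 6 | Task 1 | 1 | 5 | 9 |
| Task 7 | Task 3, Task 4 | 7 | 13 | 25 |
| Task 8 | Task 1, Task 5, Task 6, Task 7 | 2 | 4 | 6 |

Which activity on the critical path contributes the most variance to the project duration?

te_Task 1 = (3 + 4·7 + 23)/6 = 54/6 = 9; σ²_Task 1 = ((23−3)/6)² = 11.111
te_Task 2 = (13 + 4·14 + 27)/6 = 96/6 = 16; σ²_Task 2 = ((27−13)/6)² = 5.444
te_Task 3 = (2 + 4·3 + 4)/6 = 18/6 = 3; σ²_Task 3 = ((4−2)/6)² = 0.111
te_Task 4 = (4 + 4·5 + 18)/6 = 42/6 = 7; σ²_Task 4 = ((18−4)/6)² = 5.444
te_Task 5 = (7 + 4·10 + 13)/6 = 60/6 = 10; σ²_Task 5 = ((13−7)/6)² = 1.000
te_Task 6 = (1 + 4·5 + 9)/6 = 30/6 = 5; σ²_Task 6 = ((9−1)/6)² = 1.778
te_Task 7 = (7 + 4·13 + 25)/6 = 84/6 = 14; σ²_Task 7 = ((25−7)/6)² = 9.000
te_Task 8 = (2 + 4·4 + 6)/6 = 24/6 = 4; σ²_Task 8 = ((6−2)/6)² = 0.444

Forward pass:
ES_Task 1 = 0; EF_Task 1 = 9
ES_Task 2 = 0; EF_Task 2 = 16
ES_Task 3 = 9; EF_Task 3 = 9+3 = 12
ES_Task 4 = max(EF_Task 1=9, EF_Task 2=16) = 16; EF_Task 4 = 16+7 = 23
ES_Task 5 = 9; EF_Task 5 = 9+10 = 19
ES_Task 6 = 9; EF_Task 6 = 9+5 = 14
ES_Task 7 = max(EF_Task 3=12, EF_Task 4=23) = 23; EF_Task 7 = 23+14 = 37
ES_Task 8 = max(EF_Task 1=9, EF_Task 5=19, EF_Task 6=14, EF_Task 7=37) = 37; EF_Task 8 = 37+4 = 41
Expected project duration μ = 41 weeks. Critical path: Task 2 → Task 4 → Task 7 → Task 8.

Variances on critical path: σ²_Task 2=5.444, σ²_Task 4=5.444, σ²_Task 7=9.000, σ²_Task 8=0.444.
Largest is σ²_Task 7 = 9.000.

Task 7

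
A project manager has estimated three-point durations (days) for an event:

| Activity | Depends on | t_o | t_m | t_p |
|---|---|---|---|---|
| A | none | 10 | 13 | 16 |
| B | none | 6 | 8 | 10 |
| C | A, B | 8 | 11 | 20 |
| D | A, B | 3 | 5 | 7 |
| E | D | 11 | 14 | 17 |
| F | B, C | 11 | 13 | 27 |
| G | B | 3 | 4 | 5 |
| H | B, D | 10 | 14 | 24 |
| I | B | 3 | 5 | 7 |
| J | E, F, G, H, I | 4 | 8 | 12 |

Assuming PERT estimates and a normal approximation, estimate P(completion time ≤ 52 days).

te_A = (10 + 4·13 + 16)/6 = 78/6 = 13; σ²_A = ((16−10)/6)² = 1.000
te_B = (6 + 4·8 + 10)/6 = 48/6 = 8; σ²_B = ((10−6)/6)² = 0.444
te_C = (8 + 4·11 + 20)/6 = 72/6 = 12; σ²_C = ((20−8)/6)² = 4.000
te_D = (3 + 4·5 + 7)/6 = 30/6 = 5; σ²_D = ((7−3)/6)² = 0.444
te_E = (11 + 4·14 + 17)/6 = 84/6 = 14; σ²_E = ((17−11)/6)² = 1.000
te_F = (11 + 4·13 + 27)/6 = 90/6 = 15; σ²_F = ((27−11)/6)² = 7.111
te_G = (3 + 4·4 + 5)/6 = 24/6 = 4; σ²_G = ((5−3)/6)² = 0.111
te_H = (10 + 4·14 + 24)/6 = 90/6 = 15; σ²_H = ((24−10)/6)² = 5.444
te_I = (3 + 4·5 + 7)/6 = 30/6 = 5; σ²_I = ((7−3)/6)² = 0.444
te_J = (4 + 4·8 + 12)/6 = 48/6 = 8; σ²_J = ((12−4)/6)² = 1.778

Forward pass:
ES_A = 0; EF_A = 13
ES_B = 0; EF_B = 8
ES_C = max(EF_A=13, EF_B=8) = 13; EF_C = 13+12 = 25
ES_D = max(EF_A=13, EF_B=8) = 13; EF_D = 13+5 = 18
ES_E = 18; EF_E = 18+14 = 32
ES_F = max(EF_B=8, EF_C=25) = 25; EF_F = 25+15 = 40
ES_G = 8; EF_G = 8+4 = 12
ES_H = max(EF_B=8, EF_D=18) = 18; EF_H = 18+15 = 33
ES_I = 8; EF_I = 8+5 = 13
ES_J = max(EF_E=32, EF_F=40, EF_G=12, EF_H=33, EF_I=13) = 40; EF_J = 40+8 = 48
Expected project duration μ = 48 days. Critical path: A → C → F → J.

Variance along critical path = 1.000 + 4.000 + 7.111 + 1.778 = 13.889; σ = √13.889 = 3.727 days.
Z = (52 − 48) / 3.727 = 1.073
P(T ≤ 52) = Φ(1.073) ≈ 0.858

0.858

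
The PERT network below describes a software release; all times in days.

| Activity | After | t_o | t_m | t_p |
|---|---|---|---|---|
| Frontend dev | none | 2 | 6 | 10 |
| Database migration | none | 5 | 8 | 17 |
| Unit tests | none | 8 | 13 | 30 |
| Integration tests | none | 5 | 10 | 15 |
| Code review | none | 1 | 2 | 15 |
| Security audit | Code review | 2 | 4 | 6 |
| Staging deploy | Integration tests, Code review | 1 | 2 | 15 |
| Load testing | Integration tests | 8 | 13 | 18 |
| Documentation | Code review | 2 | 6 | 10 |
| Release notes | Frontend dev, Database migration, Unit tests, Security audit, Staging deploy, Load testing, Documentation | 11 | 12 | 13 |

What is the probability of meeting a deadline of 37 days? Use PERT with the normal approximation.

te_Frontend dev = (2 + 4·6 + 10)/6 = 36/6 = 6; σ²_Frontend dev = ((10−2)/6)² = 1.778
te_Database migration = (5 + 4·8 + 17)/6 = 54/6 = 9; σ²_Database migration = ((17−5)/6)² = 4.000
te_Unit tests = (8 + 4·13 + 30)/6 = 90/6 = 15; σ²_Unit tests = ((30−8)/6)² = 13.444
te_Integration tests = (5 + 4·10 + 15)/6 = 60/6 = 10; σ²_Integration tests = ((15−5)/6)² = 2.778
te_Code review = (1 + 4·2 + 15)/6 = 24/6 = 4; σ²_Code review = ((15−1)/6)² = 5.444
te_Security audit = (2 + 4·4 + 6)/6 = 24/6 = 4; σ²_Security audit = ((6−2)/6)² = 0.444
te_Staging deploy = (1 + 4·2 + 15)/6 = 24/6 = 4; σ²_Staging deploy = ((15−1)/6)² = 5.444
te_Load testing = (8 + 4·13 + 18)/6 = 78/6 = 13; σ²_Load testing = ((18−8)/6)² = 2.778
te_Documentation = (2 + 4·6 + 10)/6 = 36/6 = 6; σ²_Documentation = ((10−2)/6)² = 1.778
te_Release notes = (11 + 4·12 + 13)/6 = 72/6 = 12; σ²_Release notes = ((13−11)/6)² = 0.111

Forward pass:
ES_Frontend dev = 0; EF_Frontend dev = 6
ES_Database migration = 0; EF_Database migration = 9
ES_Unit tests = 0; EF_Unit tests = 15
ES_Integration tests = 0; EF_Integration tests = 10
ES_Code review = 0; EF_Code review = 4
ES_Security audit = 4; EF_Security audit = 4+4 = 8
ES_Staging deploy = max(EF_Integration tests=10, EF_Code review=4) = 10; EF_Staging deploy = 10+4 = 14
ES_Load testing = 10; EF_Load testing = 10+13 = 23
ES_Documentation = 4; EF_Documentation = 4+6 = 10
ES_Release notes = max(EF_Frontend dev=6, EF_Database migration=9, EF_Unit tests=15, EF_Security audit=8, EF_Staging deploy=14, EF_Load testing=23, EF_Documentation=10) = 23; EF_Release notes = 23+12 = 35
Expected project duration μ = 35 days. Critical path: Integration tests → Load testing → Release notes.

Variance along critical path = 2.778 + 2.778 + 0.111 = 5.667; σ = √5.667 = 2.380 days.
Z = (37 − 35) / 2.380 = 0.840
P(T ≤ 37) = Φ(0.840) ≈ 0.800

0.800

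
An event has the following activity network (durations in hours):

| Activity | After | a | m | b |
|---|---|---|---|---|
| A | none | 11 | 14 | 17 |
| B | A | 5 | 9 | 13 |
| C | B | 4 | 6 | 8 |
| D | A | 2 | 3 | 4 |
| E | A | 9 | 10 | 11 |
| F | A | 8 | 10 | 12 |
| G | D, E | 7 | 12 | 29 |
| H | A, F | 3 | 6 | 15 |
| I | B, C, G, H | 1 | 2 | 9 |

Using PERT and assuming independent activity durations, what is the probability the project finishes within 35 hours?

te_A = (11 + 4·14 + 17)/6 = 84/6 = 14; σ²_A = ((17−11)/6)² = 1.000
te_B = (5 + 4·9 + 13)/6 = 54/6 = 9; σ²_B = ((13−5)/6)² = 1.778
te_C = (4 + 4·6 + 8)/6 = 36/6 = 6; σ²_C = ((8−4)/6)² = 0.444
te_D = (2 + 4·3 + 4)/6 = 18/6 = 3; σ²_D = ((4−2)/6)² = 0.111
te_E = (9 + 4·10 + 11)/6 = 60/6 = 10; σ²_E = ((11−9)/6)² = 0.111
te_F = (8 + 4·10 + 12)/6 = 60/6 = 10; σ²_F = ((12−8)/6)² = 0.444
te_G = (7 + 4·12 + 29)/6 = 84/6 = 14; σ²_G = ((29−7)/6)² = 13.444
te_H = (3 + 4·6 + 15)/6 = 42/6 = 7; σ²_H = ((15−3)/6)² = 4.000
te_I = (1 + 4·2 + 9)/6 = 18/6 = 3; σ²_I = ((9−1)/6)² = 1.778

Forward pass:
ES_A = 0; EF_A = 14
ES_B = 14; EF_B = 14+9 = 23
ES_C = 23; EF_C = 23+6 = 29
ES_D = 14; EF_D = 14+3 = 17
ES_E = 14; EF_E = 14+10 = 24
ES_F = 14; EF_F = 14+10 = 24
ES_G = max(EF_D=17, EF_E=24) = 24; EF_G = 24+14 = 38
ES_H = max(EF_A=14, EF_F=24) = 24; EF_H = 24+7 = 31
ES_I = max(EF_B=23, EF_C=29, EF_G=38, EF_H=31) = 38; EF_I = 38+3 = 41
Expected project duration μ = 41 hours. Critical path: A → E → G → I.

Variance along critical path = 1.000 + 0.111 + 13.444 + 1.778 = 16.333; σ = √16.333 = 4.041 hours.
Z = (35 − 41) / 4.041 = -1.485
P(T ≤ 35) = Φ(-1.485) ≈ 0.069

0.069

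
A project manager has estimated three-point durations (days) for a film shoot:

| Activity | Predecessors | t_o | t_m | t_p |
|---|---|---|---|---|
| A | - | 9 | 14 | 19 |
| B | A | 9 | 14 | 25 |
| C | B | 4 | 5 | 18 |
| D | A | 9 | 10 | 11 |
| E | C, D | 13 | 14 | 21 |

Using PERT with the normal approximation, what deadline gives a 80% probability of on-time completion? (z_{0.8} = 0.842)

te_A = (9 + 4·14 + 19)/6 = 84/6 = 14; σ²_A = ((19−9)/6)² = 2.778
te_B = (9 + 4·14 + 25)/6 = 90/6 = 15; σ²_B = ((25−9)/6)² = 7.111
te_C = (4 + 4·5 + 18)/6 = 42/6 = 7; σ²_C = ((18−4)/6)² = 5.444
te_D = (9 + 4·10 + 11)/6 = 60/6 = 10; σ²_D = ((11−9)/6)² = 0.111
te_E = (13 + 4·14 + 21)/6 = 90/6 = 15; σ²_E = ((21−13)/6)² = 1.778

Forward pass:
ES_A = 0; EF_A = 14
ES_B = 14; EF_B = 14+15 = 29
ES_C = 29; EF_C = 29+7 = 36
ES_D = 14; EF_D = 14+10 = 24
ES_E = max(EF_C=36, EF_D=24) = 36; EF_E = 36+15 = 51
Expected project duration μ = 51 days. Critical path: A → B → C → E.

Variance along critical path = 2.778 + 7.111 + 5.444 + 1.778 = 17.111; σ = 4.137 days.
D = μ + z·σ = 51 + 0.842·4.137 = 54.5 days

54.5 days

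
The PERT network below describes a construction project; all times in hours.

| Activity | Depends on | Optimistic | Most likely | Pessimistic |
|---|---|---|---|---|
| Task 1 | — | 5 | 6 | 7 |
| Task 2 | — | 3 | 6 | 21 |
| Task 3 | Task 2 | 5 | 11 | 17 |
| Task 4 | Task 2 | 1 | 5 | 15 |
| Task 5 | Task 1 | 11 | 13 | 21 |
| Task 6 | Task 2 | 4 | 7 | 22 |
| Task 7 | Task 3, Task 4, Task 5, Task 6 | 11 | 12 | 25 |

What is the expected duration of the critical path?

te_Task 1 = (5 + 4·6 + 7)/6 = 36/6 = 6
te_Task 2 = (3 + 4·6 + 21)/6 = 48/6 = 8
te_Task 3 = (5 + 4·11 + 17)/6 = 66/6 = 11
te_Task 4 = (1 + 4·5 + 15)/6 = 36/6 = 6
te_Task 5 = (11 + 4·13 + 21)/6 = 84/6 = 14
te_Task 6 = (4 + 4·7 + 22)/6 = 54/6 = 9
te_Task 7 = (11 + 4·12 + 25)/6 = 84/6 = 14

Forward pass:
ES_Task 1 = 0; EF_Task 1 = 6
ES_Task 2 = 0; EF_Task 2 = 8
ES_Task 3 = 8; EF_Task 3 = 8+11 = 19
ES_Task 4 = 8; EF_Task 4 = 8+6 = 14
ES_Task 5 = 6; EF_Task 5 = 6+14 = 20
ES_Task 6 = 8; EF_Task 6 = 8+9 = 17
ES_Task 7 = max(EF_Task 3=19, EF_Task 4=14, EF_Task 5=20, EF_Task 6=17) = 20; EF_Task 7 = 20+14 = 34
Expected project duration μ = 34 hours. Critical path: Task 1 → Task 5 → Task 7.

34 hours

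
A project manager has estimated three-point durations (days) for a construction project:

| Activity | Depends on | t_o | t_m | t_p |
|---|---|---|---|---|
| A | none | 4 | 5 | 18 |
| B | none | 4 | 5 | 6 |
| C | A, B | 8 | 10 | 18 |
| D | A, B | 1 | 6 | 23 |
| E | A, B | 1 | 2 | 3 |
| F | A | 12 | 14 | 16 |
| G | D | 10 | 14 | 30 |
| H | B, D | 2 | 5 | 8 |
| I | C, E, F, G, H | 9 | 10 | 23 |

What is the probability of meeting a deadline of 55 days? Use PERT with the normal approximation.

0.978

te_A = (4 + 4·5 + 18)/6 = 42/6 = 7; σ²_A = ((18−4)/6)² = 5.444
te_B = (4 + 4·5 + 6)/6 = 30/6 = 5; σ²_B = ((6−4)/6)² = 0.111
te_C = (8 + 4·10 + 18)/6 = 66/6 = 11; σ²_C = ((18−8)/6)² = 2.778
te_D = (1 + 4·6 + 23)/6 = 48/6 = 8; σ²_D = ((23−1)/6)² = 13.444
te_E = (1 + 4·2 + 3)/6 = 12/6 = 2; σ²_E = ((3−1)/6)² = 0.111
te_F = (12 + 4·14 + 16)/6 = 84/6 = 14; σ²_F = ((16−12)/6)² = 0.444
te_G = (10 + 4·14 + 30)/6 = 96/6 = 16; σ²_G = ((30−10)/6)² = 11.111
te_H = (2 + 4·5 + 8)/6 = 30/6 = 5; σ²_H = ((8−2)/6)² = 1.000
te_I = (9 + 4·10 + 23)/6 = 72/6 = 12; σ²_I = ((23−9)/6)² = 5.444

Forward pass:
ES_A = 0; EF_A = 7
ES_B = 0; EF_B = 5
ES_C = max(EF_A=7, EF_B=5) = 7; EF_C = 7+11 = 18
ES_D = max(EF_A=7, EF_B=5) = 7; EF_D = 7+8 = 15
ES_E = max(EF_A=7, EF_B=5) = 7; EF_E = 7+2 = 9
ES_F = 7; EF_F = 7+14 = 21
ES_G = 15; EF_G = 15+16 = 31
ES_H = max(EF_B=5, EF_D=15) = 15; EF_H = 15+5 = 20
ES_I = max(EF_C=18, EF_E=9, EF_F=21, EF_G=31, EF_H=20) = 31; EF_I = 31+12 = 43
Expected project duration μ = 43 days. Critical path: A → D → G → I.

Variance along critical path = 5.444 + 13.444 + 11.111 + 5.444 = 35.444; σ = √35.444 = 5.954 days.
Z = (55 − 43) / 5.954 = 2.016
P(T ≤ 55) = Φ(2.016) ≈ 0.978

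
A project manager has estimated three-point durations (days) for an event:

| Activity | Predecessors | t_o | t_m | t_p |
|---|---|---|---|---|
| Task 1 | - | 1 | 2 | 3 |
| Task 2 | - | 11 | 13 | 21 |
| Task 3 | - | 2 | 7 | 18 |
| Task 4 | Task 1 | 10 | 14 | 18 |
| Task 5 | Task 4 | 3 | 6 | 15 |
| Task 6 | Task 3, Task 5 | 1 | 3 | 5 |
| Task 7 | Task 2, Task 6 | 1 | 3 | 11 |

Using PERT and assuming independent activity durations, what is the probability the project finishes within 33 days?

0.840

te_Task 1 = (1 + 4·2 + 3)/6 = 12/6 = 2; σ²_Task 1 = ((3−1)/6)² = 0.111
te_Task 2 = (11 + 4·13 + 21)/6 = 84/6 = 14; σ²_Task 2 = ((21−11)/6)² = 2.778
te_Task 3 = (2 + 4·7 + 18)/6 = 48/6 = 8; σ²_Task 3 = ((18−2)/6)² = 7.111
te_Task 4 = (10 + 4·14 + 18)/6 = 84/6 = 14; σ²_Task 4 = ((18−10)/6)² = 1.778
te_Task 5 = (3 + 4·6 + 15)/6 = 42/6 = 7; σ²_Task 5 = ((15−3)/6)² = 4.000
te_Task 6 = (1 + 4·3 + 5)/6 = 18/6 = 3; σ²_Task 6 = ((5−1)/6)² = 0.444
te_Task 7 = (1 + 4·3 + 11)/6 = 24/6 = 4; σ²_Task 7 = ((11−1)/6)² = 2.778

Forward pass:
ES_Task 1 = 0; EF_Task 1 = 2
ES_Task 2 = 0; EF_Task 2 = 14
ES_Task 3 = 0; EF_Task 3 = 8
ES_Task 4 = 2; EF_Task 4 = 2+14 = 16
ES_Task 5 = 16; EF_Task 5 = 16+7 = 23
ES_Task 6 = max(EF_Task 3=8, EF_Task 5=23) = 23; EF_Task 6 = 23+3 = 26
ES_Task 7 = max(EF_Task 2=14, EF_Task 6=26) = 26; EF_Task 7 = 26+4 = 30
Expected project duration μ = 30 days. Critical path: Task 1 → Task 4 → Task 5 → Task 6 → Task 7.

Variance along critical path = 0.111 + 1.778 + 4.000 + 0.444 + 2.778 = 9.111; σ = √9.111 = 3.018 days.
Z = (33 − 30) / 3.018 = 0.994
P(T ≤ 33) = Φ(0.994) ≈ 0.840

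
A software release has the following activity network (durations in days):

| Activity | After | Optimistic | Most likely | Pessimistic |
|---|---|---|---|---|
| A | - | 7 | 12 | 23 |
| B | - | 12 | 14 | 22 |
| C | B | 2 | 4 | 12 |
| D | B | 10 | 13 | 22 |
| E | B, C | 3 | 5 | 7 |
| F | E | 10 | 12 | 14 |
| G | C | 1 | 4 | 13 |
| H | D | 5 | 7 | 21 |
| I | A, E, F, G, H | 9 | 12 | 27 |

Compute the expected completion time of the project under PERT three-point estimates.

52 days

te_A = (7 + 4·12 + 23)/6 = 78/6 = 13
te_B = (12 + 4·14 + 22)/6 = 90/6 = 15
te_C = (2 + 4·4 + 12)/6 = 30/6 = 5
te_D = (10 + 4·13 + 22)/6 = 84/6 = 14
te_E = (3 + 4·5 + 7)/6 = 30/6 = 5
te_F = (10 + 4·12 + 14)/6 = 72/6 = 12
te_G = (1 + 4·4 + 13)/6 = 30/6 = 5
te_H = (5 + 4·7 + 21)/6 = 54/6 = 9
te_I = (9 + 4·12 + 27)/6 = 84/6 = 14

Forward pass:
ES_A = 0; EF_A = 13
ES_B = 0; EF_B = 15
ES_C = 15; EF_C = 15+5 = 20
ES_D = 15; EF_D = 15+14 = 29
ES_E = max(EF_B=15, EF_C=20) = 20; EF_E = 20+5 = 25
ES_F = 25; EF_F = 25+12 = 37
ES_G = 20; EF_G = 20+5 = 25
ES_H = 29; EF_H = 29+9 = 38
ES_I = max(EF_A=13, EF_E=25, EF_F=37, EF_G=25, EF_H=38) = 38; EF_I = 38+14 = 52
Expected project duration μ = 52 days. Critical path: B → D → H → I.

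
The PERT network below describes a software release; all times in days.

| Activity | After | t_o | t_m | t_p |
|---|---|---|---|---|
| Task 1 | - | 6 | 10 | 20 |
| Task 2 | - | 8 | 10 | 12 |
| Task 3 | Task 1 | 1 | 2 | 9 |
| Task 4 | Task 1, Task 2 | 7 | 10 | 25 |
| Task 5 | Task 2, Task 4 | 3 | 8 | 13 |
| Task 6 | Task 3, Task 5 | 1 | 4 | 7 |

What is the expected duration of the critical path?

te_Task 1 = (6 + 4·10 + 20)/6 = 66/6 = 11
te_Task 2 = (8 + 4·10 + 12)/6 = 60/6 = 10
te_Task 3 = (1 + 4·2 + 9)/6 = 18/6 = 3
te_Task 4 = (7 + 4·10 + 25)/6 = 72/6 = 12
te_Task 5 = (3 + 4·8 + 13)/6 = 48/6 = 8
te_Task 6 = (1 + 4·4 + 7)/6 = 24/6 = 4

Forward pass:
ES_Task 1 = 0; EF_Task 1 = 11
ES_Task 2 = 0; EF_Task 2 = 10
ES_Task 3 = 11; EF_Task 3 = 11+3 = 14
ES_Task 4 = max(EF_Task 1=11, EF_Task 2=10) = 11; EF_Task 4 = 11+12 = 23
ES_Task 5 = max(EF_Task 2=10, EF_Task 4=23) = 23; EF_Task 5 = 23+8 = 31
ES_Task 6 = max(EF_Task 3=14, EF_Task 5=31) = 31; EF_Task 6 = 31+4 = 35
Expected project duration μ = 35 days. Critical path: Task 1 → Task 4 → Task 5 → Task 6.

35 days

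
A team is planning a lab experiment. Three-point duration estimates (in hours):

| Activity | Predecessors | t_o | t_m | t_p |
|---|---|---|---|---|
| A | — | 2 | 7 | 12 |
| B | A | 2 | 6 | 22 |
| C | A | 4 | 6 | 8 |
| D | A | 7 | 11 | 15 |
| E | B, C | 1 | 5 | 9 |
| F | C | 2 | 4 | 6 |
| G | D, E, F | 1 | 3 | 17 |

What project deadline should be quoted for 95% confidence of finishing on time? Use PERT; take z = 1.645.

32.9 hours

te_A = (2 + 4·7 + 12)/6 = 42/6 = 7; σ²_A = ((12−2)/6)² = 2.778
te_B = (2 + 4·6 + 22)/6 = 48/6 = 8; σ²_B = ((22−2)/6)² = 11.111
te_C = (4 + 4·6 + 8)/6 = 36/6 = 6; σ²_C = ((8−4)/6)² = 0.444
te_D = (7 + 4·11 + 15)/6 = 66/6 = 11; σ²_D = ((15−7)/6)² = 1.778
te_E = (1 + 4·5 + 9)/6 = 30/6 = 5; σ²_E = ((9−1)/6)² = 1.778
te_F = (2 + 4·4 + 6)/6 = 24/6 = 4; σ²_F = ((6−2)/6)² = 0.444
te_G = (1 + 4·3 + 17)/6 = 30/6 = 5; σ²_G = ((17−1)/6)² = 7.111

Forward pass:
ES_A = 0; EF_A = 7
ES_B = 7; EF_B = 7+8 = 15
ES_C = 7; EF_C = 7+6 = 13
ES_D = 7; EF_D = 7+11 = 18
ES_E = max(EF_B=15, EF_C=13) = 15; EF_E = 15+5 = 20
ES_F = 13; EF_F = 13+4 = 17
ES_G = max(EF_D=18, EF_E=20, EF_F=17) = 20; EF_G = 20+5 = 25
Expected project duration μ = 25 hours. Critical path: A → B → E → G.

Variance along critical path = 2.778 + 11.111 + 1.778 + 7.111 = 22.778; σ = 4.773 hours.
D = μ + z·σ = 25 + 1.645·4.773 = 32.9 hours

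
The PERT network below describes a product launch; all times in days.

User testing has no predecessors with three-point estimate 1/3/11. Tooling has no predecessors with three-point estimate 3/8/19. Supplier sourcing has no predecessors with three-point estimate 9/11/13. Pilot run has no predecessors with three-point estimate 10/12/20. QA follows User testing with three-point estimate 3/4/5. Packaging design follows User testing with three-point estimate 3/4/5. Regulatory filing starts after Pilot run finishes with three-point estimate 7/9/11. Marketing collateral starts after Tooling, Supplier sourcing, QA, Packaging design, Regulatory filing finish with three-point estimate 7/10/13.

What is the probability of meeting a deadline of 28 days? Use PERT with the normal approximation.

te_User testing = (1 + 4·3 + 11)/6 = 24/6 = 4; σ²_User testing = ((11−1)/6)² = 2.778
te_Tooling = (3 + 4·8 + 19)/6 = 54/6 = 9; σ²_Tooling = ((19−3)/6)² = 7.111
te_Supplier sourcing = (9 + 4·11 + 13)/6 = 66/6 = 11; σ²_Supplier sourcing = ((13−9)/6)² = 0.444
te_Pilot run = (10 + 4·12 + 20)/6 = 78/6 = 13; σ²_Pilot run = ((20−10)/6)² = 2.778
te_QA = (3 + 4·4 + 5)/6 = 24/6 = 4; σ²_QA = ((5−3)/6)² = 0.111
te_Packaging design = (3 + 4·4 + 5)/6 = 24/6 = 4; σ²_Packaging design = ((5−3)/6)² = 0.111
te_Regulatory filing = (7 + 4·9 + 11)/6 = 54/6 = 9; σ²_Regulatory filing = ((11−7)/6)² = 0.444
te_Marketing collateral = (7 + 4·10 + 13)/6 = 60/6 = 10; σ²_Marketing collateral = ((13−7)/6)² = 1.000

Forward pass:
ES_User testing = 0; EF_User testing = 4
ES_Tooling = 0; EF_Tooling = 9
ES_Supplier sourcing = 0; EF_Supplier sourcing = 11
ES_Pilot run = 0; EF_Pilot run = 13
ES_QA = 4; EF_QA = 4+4 = 8
ES_Packaging design = 4; EF_Packaging design = 4+4 = 8
ES_Regulatory filing = 13; EF_Regulatory filing = 13+9 = 22
ES_Marketing collateral = max(EF_Tooling=9, EF_Supplier sourcing=11, EF_QA=8, EF_Packaging design=8, EF_Regulatory filing=22) = 22; EF_Marketing collateral = 22+10 = 32
Expected project duration μ = 32 days. Critical path: Pilot run → Regulatory filing → Marketing collateral.

Variance along critical path = 2.778 + 0.444 + 1.000 = 4.222; σ = √4.222 = 2.055 days.
Z = (28 − 32) / 2.055 = -1.947
P(T ≤ 28) = Φ(-1.947) ≈ 0.026

0.026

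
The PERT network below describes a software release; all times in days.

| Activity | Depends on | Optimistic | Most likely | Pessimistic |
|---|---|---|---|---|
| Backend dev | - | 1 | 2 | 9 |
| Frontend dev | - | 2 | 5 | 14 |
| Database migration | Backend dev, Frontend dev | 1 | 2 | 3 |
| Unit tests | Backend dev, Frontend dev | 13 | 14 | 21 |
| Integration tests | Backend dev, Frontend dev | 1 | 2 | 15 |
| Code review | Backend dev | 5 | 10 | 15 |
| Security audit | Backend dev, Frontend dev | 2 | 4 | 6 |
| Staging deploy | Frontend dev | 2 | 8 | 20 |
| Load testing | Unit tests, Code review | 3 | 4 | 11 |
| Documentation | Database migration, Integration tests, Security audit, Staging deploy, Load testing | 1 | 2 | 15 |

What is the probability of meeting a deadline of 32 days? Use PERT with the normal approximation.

te_Backend dev = (1 + 4·2 + 9)/6 = 18/6 = 3; σ²_Backend dev = ((9−1)/6)² = 1.778
te_Frontend dev = (2 + 4·5 + 14)/6 = 36/6 = 6; σ²_Frontend dev = ((14−2)/6)² = 4.000
te_Database migration = (1 + 4·2 + 3)/6 = 12/6 = 2; σ²_Database migration = ((3−1)/6)² = 0.111
te_Unit tests = (13 + 4·14 + 21)/6 = 90/6 = 15; σ²_Unit tests = ((21−13)/6)² = 1.778
te_Integration tests = (1 + 4·2 + 15)/6 = 24/6 = 4; σ²_Integration tests = ((15−1)/6)² = 5.444
te_Code review = (5 + 4·10 + 15)/6 = 60/6 = 10; σ²_Code review = ((15−5)/6)² = 2.778
te_Security audit = (2 + 4·4 + 6)/6 = 24/6 = 4; σ²_Security audit = ((6−2)/6)² = 0.444
te_Staging deploy = (2 + 4·8 + 20)/6 = 54/6 = 9; σ²_Staging deploy = ((20−2)/6)² = 9.000
te_Load testing = (3 + 4·4 + 11)/6 = 30/6 = 5; σ²_Load testing = ((11−3)/6)² = 1.778
te_Documentation = (1 + 4·2 + 15)/6 = 24/6 = 4; σ²_Documentation = ((15−1)/6)² = 5.444

Forward pass:
ES_Backend dev = 0; EF_Backend dev = 3
ES_Frontend dev = 0; EF_Frontend dev = 6
ES_Database migration = max(EF_Backend dev=3, EF_Frontend dev=6) = 6; EF_Database migration = 6+2 = 8
ES_Unit tests = max(EF_Backend dev=3, EF_Frontend dev=6) = 6; EF_Unit tests = 6+15 = 21
ES_Integration tests = max(EF_Backend dev=3, EF_Frontend dev=6) = 6; EF_Integration tests = 6+4 = 10
ES_Code review = 3; EF_Code review = 3+10 = 13
ES_Security audit = max(EF_Backend dev=3, EF_Frontend dev=6) = 6; EF_Security audit = 6+4 = 10
ES_Staging deploy = 6; EF_Staging deploy = 6+9 = 15
ES_Load testing = max(EF_Unit tests=21, EF_Code review=13) = 21; EF_Load testing = 21+5 = 26
ES_Documentation = max(EF_Database migration=8, EF_Integration tests=10, EF_Security audit=10, EF_Staging deploy=15, EF_Load testing=26) = 26; EF_Documentation = 26+4 = 30
Expected project duration μ = 30 days. Critical path: Frontend dev → Unit tests → Load testing → Documentation.

Variance along critical path = 4.000 + 1.778 + 1.778 + 5.444 = 13.000; σ = √13.000 = 3.606 days.
Z = (32 − 30) / 3.606 = 0.555
P(T ≤ 32) = Φ(0.555) ≈ 0.710

0.710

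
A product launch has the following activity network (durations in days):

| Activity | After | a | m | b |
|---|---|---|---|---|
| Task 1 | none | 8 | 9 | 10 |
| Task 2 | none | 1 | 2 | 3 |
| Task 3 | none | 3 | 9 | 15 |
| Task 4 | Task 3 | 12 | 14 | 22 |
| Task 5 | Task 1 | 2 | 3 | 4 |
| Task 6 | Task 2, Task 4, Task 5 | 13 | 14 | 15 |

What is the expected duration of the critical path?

38 days

te_Task 1 = (8 + 4·9 + 10)/6 = 54/6 = 9
te_Task 2 = (1 + 4·2 + 3)/6 = 12/6 = 2
te_Task 3 = (3 + 4·9 + 15)/6 = 54/6 = 9
te_Task 4 = (12 + 4·14 + 22)/6 = 90/6 = 15
te_Task 5 = (2 + 4·3 + 4)/6 = 18/6 = 3
te_Task 6 = (13 + 4·14 + 15)/6 = 84/6 = 14

Forward pass:
ES_Task 1 = 0; EF_Task 1 = 9
ES_Task 2 = 0; EF_Task 2 = 2
ES_Task 3 = 0; EF_Task 3 = 9
ES_Task 4 = 9; EF_Task 4 = 9+15 = 24
ES_Task 5 = 9; EF_Task 5 = 9+3 = 12
ES_Task 6 = max(EF_Task 2=2, EF_Task 4=24, EF_Task 5=12) = 24; EF_Task 6 = 24+14 = 38
Expected project duration μ = 38 days. Critical path: Task 3 → Task 4 → Task 6.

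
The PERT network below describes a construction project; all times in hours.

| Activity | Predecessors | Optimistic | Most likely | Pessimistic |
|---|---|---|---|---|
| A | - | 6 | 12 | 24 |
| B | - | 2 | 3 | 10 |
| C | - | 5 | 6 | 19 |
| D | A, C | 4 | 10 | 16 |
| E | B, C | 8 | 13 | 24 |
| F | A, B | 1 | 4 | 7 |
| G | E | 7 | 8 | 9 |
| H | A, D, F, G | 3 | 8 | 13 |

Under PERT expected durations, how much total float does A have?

te_A = (6 + 4·12 + 24)/6 = 78/6 = 13
te_B = (2 + 4·3 + 10)/6 = 24/6 = 4
te_C = (5 + 4·6 + 19)/6 = 48/6 = 8
te_D = (4 + 4·10 + 16)/6 = 60/6 = 10
te_E = (8 + 4·13 + 24)/6 = 84/6 = 14
te_F = (1 + 4·4 + 7)/6 = 24/6 = 4
te_G = (7 + 4·8 + 9)/6 = 48/6 = 8
te_H = (3 + 4·8 + 13)/6 = 48/6 = 8

Forward pass:
ES_A = 0; EF_A = 13
ES_B = 0; EF_B = 4
ES_C = 0; EF_C = 8
ES_D = max(EF_A=13, EF_C=8) = 13; EF_D = 13+10 = 23
ES_E = max(EF_B=4, EF_C=8) = 8; EF_E = 8+14 = 22
ES_F = max(EF_A=13, EF_B=4) = 13; EF_F = 13+4 = 17
ES_G = 22; EF_G = 22+8 = 30
ES_H = max(EF_A=13, EF_D=23, EF_F=17, EF_G=30) = 30; EF_H = 30+8 = 38
Expected project duration μ = 38 hours. Critical path: C → E → G → H.

Backward pass:
LF_H = 38; LS_H = 38−8 = 30
LF_G = LS_H = 30; LS_G = 30−8 = 22
LF_F = LS_H = 30; LS_F = 30−4 = 26
LF_E = LS_G = 22; LS_E = 22−14 = 8
LF_D = LS_H = 30; LS_D = 30−10 = 20
LF_C = min(LS_D=20, LS_E=8) = 8; LS_C = 8−8 = 0
LF_B = min(LS_E=8, LS_F=26) = 8; LS_B = 8−4 = 4
LF_A = min(LS_D=20, LS_F=26, LS_H=30) = 20; LS_A = 20−13 = 7
Slack_A = LS_A − ES_A = 7 − 0 = 7

7 hours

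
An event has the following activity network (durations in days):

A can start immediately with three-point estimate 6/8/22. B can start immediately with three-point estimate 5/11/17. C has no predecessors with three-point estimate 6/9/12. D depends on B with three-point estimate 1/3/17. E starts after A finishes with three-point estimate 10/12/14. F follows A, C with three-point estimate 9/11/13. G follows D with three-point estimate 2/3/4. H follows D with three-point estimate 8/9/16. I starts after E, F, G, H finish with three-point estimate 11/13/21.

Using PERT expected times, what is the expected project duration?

te_A = (6 + 4·8 + 22)/6 = 60/6 = 10
te_B = (5 + 4·11 + 17)/6 = 66/6 = 11
te_C = (6 + 4·9 + 12)/6 = 54/6 = 9
te_D = (1 + 4·3 + 17)/6 = 30/6 = 5
te_E = (10 + 4·12 + 14)/6 = 72/6 = 12
te_F = (9 + 4·11 + 13)/6 = 66/6 = 11
te_G = (2 + 4·3 + 4)/6 = 18/6 = 3
te_H = (8 + 4·9 + 16)/6 = 60/6 = 10
te_I = (11 + 4·13 + 21)/6 = 84/6 = 14

Forward pass:
ES_A = 0; EF_A = 10
ES_B = 0; EF_B = 11
ES_C = 0; EF_C = 9
ES_D = 11; EF_D = 11+5 = 16
ES_E = 10; EF_E = 10+12 = 22
ES_F = max(EF_A=10, EF_C=9) = 10; EF_F = 10+11 = 21
ES_G = 16; EF_G = 16+3 = 19
ES_H = 16; EF_H = 16+10 = 26
ES_I = max(EF_E=22, EF_F=21, EF_G=19, EF_H=26) = 26; EF_I = 26+14 = 40
Expected project duration μ = 40 days. Critical path: B → D → H → I.

40 days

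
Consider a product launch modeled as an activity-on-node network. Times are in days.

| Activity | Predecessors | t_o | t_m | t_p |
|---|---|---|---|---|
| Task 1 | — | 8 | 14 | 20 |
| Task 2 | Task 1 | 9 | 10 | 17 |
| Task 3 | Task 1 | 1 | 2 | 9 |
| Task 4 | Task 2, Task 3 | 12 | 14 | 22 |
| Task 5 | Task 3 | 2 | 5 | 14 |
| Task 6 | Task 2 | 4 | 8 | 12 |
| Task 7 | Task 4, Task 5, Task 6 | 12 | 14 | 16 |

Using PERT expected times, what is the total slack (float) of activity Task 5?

17 days

te_Task 1 = (8 + 4·14 + 20)/6 = 84/6 = 14
te_Task 2 = (9 + 4·10 + 17)/6 = 66/6 = 11
te_Task 3 = (1 + 4·2 + 9)/6 = 18/6 = 3
te_Task 4 = (12 + 4·14 + 22)/6 = 90/6 = 15
te_Task 5 = (2 + 4·5 + 14)/6 = 36/6 = 6
te_Task 6 = (4 + 4·8 + 12)/6 = 48/6 = 8
te_Task 7 = (12 + 4·14 + 16)/6 = 84/6 = 14

Forward pass:
ES_Task 1 = 0; EF_Task 1 = 14
ES_Task 2 = 14; EF_Task 2 = 14+11 = 25
ES_Task 3 = 14; EF_Task 3 = 14+3 = 17
ES_Task 4 = max(EF_Task 2=25, EF_Task 3=17) = 25; EF_Task 4 = 25+15 = 40
ES_Task 5 = 17; EF_Task 5 = 17+6 = 23
ES_Task 6 = 25; EF_Task 6 = 25+8 = 33
ES_Task 7 = max(EF_Task 4=40, EF_Task 5=23, EF_Task 6=33) = 40; EF_Task 7 = 40+14 = 54
Expected project duration μ = 54 days. Critical path: Task 1 → Task 2 → Task 4 → Task 7.

Backward pass:
LF_Task 7 = 54; LS_Task 7 = 54−14 = 40
LF_Task 6 = LS_Task 7 = 40; LS_Task 6 = 40−8 = 32
LF_Task 5 = LS_Task 7 = 40; LS_Task 5 = 40−6 = 34
LF_Task 4 = LS_Task 7 = 40; LS_Task 4 = 40−15 = 25
LF_Task 3 = min(LS_Task 4=25, LS_Task 5=34) = 25; LS_Task 3 = 25−3 = 22
LF_Task 2 = min(LS_Task 4=25, LS_Task 6=32) = 25; LS_Task 2 = 25−11 = 14
LF_Task 1 = min(LS_Task 2=14, LS_Task 3=22) = 14; LS_Task 1 = 14−14 = 0
Slack_Task 5 = LS_Task 5 − ES_Task 5 = 34 − 17 = 17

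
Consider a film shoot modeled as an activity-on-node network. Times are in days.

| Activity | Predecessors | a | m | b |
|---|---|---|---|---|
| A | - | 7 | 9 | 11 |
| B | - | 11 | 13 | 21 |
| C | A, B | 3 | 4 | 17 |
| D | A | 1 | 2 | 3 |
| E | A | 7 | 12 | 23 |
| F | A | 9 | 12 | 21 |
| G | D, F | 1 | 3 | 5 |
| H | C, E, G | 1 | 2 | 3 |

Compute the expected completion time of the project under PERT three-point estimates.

te_A = (7 + 4·9 + 11)/6 = 54/6 = 9
te_B = (11 + 4·13 + 21)/6 = 84/6 = 14
te_C = (3 + 4·4 + 17)/6 = 36/6 = 6
te_D = (1 + 4·2 + 3)/6 = 12/6 = 2
te_E = (7 + 4·12 + 23)/6 = 78/6 = 13
te_F = (9 + 4·12 + 21)/6 = 78/6 = 13
te_G = (1 + 4·3 + 5)/6 = 18/6 = 3
te_H = (1 + 4·2 + 3)/6 = 12/6 = 2

Forward pass:
ES_A = 0; EF_A = 9
ES_B = 0; EF_B = 14
ES_C = max(EF_A=9, EF_B=14) = 14; EF_C = 14+6 = 20
ES_D = 9; EF_D = 9+2 = 11
ES_E = 9; EF_E = 9+13 = 22
ES_F = 9; EF_F = 9+13 = 22
ES_G = max(EF_D=11, EF_F=22) = 22; EF_G = 22+3 = 25
ES_H = max(EF_C=20, EF_E=22, EF_G=25) = 25; EF_H = 25+2 = 27
Expected project duration μ = 27 days. Critical path: A → F → G → H.

27 days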